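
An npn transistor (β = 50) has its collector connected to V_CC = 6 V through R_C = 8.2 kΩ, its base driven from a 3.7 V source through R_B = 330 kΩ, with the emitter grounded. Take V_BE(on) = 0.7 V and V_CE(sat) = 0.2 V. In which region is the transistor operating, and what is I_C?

Assume active. Base-emitter loop: I_B = (V_BB − V_BE)/R_B = (3.7 − 0.7)/330 = 0.00909 mA.
I_C = β·I_B = 50×0.00909 = 0.455 mA.
V_CE = V_CC − I_C·R_C = 6 − 0.455×8.2 = 2.27 V > V_CE(sat), so the active-region assumption holds.

active; I_C ≈ 0.45 mA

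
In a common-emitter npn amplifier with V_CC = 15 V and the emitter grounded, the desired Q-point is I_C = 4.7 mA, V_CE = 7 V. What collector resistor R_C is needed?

R_C ≈ 1.7 kΩ

Collector loop: V_CC = I_C·R_C + V_CE.
R_C = (V_CC − V_CE)/I_C = (15 − 7)/4.7 = 1.7 kΩ.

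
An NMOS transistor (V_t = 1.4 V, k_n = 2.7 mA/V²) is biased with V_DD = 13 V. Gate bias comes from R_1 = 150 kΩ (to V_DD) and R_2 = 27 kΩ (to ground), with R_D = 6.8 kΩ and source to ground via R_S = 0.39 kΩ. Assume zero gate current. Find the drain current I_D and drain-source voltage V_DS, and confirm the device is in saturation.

I_D ≈ 0.3 mA, V_DS ≈ 11 V

V_G = V_DD·R_2/(R_1+R_2) = 13×27/177 = 1.98 V.
Assume saturation: I_D = (k_n/2)(V_GS − V_t)² with V_GS = V_G − I_D·R_S = 1.98 − 0.39·I_D.
Substituting gives 0.205·I_D² − 1.61·I_D + 0.459 = 0, with roots I_D = 0.295 or 7.56 mA.
The root I_D = 7.56 mA gives V_GS = -0.967 V ≤ V_t, so take I_D = 0.295 mA.
Then V_GS = 1.87 V and V_DS = V_DD − I_D(R_D+R_S) = 13 − 0.295×7.19 = 10.9 V.
Saturation requires V_DS ≥ V_GS − V_t = 0.468 V; 10.9 ≥ 0.468 ✓.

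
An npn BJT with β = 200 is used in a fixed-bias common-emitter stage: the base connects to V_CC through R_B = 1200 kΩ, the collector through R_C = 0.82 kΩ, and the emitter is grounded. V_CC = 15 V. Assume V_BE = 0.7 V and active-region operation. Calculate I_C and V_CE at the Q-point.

I_C ≈ 2.4 mA, V_CE ≈ 13 V

Base loop: V_CC = I_B·R_B + V_BE, so I_B = (15 − 0.7)/1200 kΩ = 0.0119 mA.
In the active region I_C = β·I_B = 200 × 0.0119 = 2.38 mA.
Collector loop: V_CE = V_CC − I_C·R_C = 15 − 2.38×0.82 = 13 V.
Since V_CE = 13 V > V_CE(sat) ≈ 0.2 V, the transistor is in the active region as assumed.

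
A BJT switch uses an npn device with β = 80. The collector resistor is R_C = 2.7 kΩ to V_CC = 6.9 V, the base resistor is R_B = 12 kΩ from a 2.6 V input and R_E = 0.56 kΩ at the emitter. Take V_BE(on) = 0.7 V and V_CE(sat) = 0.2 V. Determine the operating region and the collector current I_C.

saturation; I_C ≈ 2 mA

Assume active: I_B = (2.6 − 0.7)/(12 + 81×0.56) = 0.0331 mA, I_C = β·I_B = 2.65 mA.
Then V_CE = 6.9 − 2.65×2.7 − 2.68×0.56 = -1.76 V < 0.2 V — the active assumption fails.
Re-solve with V_CE = 0.2 V. KCL at the emitter: V_E/R_E = (V_BB−0.7−V_E)/R_B + (V_CC−0.2−V_E)/R_C, giving V_E = 1.18 V.
I_C = (V_CC − 0.2 − V_E)/R_C = (6.7 − 1.18)/2.7 = 2.04 mA.
Check: I_B = (1.9 − 1.18)/12 = 0.0601 mA, and β·I_B = 4.81 mA > I_C, confirming saturation.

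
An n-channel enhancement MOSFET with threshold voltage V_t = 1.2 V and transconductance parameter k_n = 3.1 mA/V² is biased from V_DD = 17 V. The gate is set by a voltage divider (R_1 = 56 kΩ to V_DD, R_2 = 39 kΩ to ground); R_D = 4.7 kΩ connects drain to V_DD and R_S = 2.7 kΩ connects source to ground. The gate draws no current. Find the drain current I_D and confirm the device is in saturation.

I_D ≈ 1.7 mA

V_G = V_DD·R_2/(R_1+R_2) = 17×39/95 = 6.98 V.
Assume saturation: I_D = (k_n/2)(V_GS − V_t)² with V_GS = V_G − I_D·R_S = 6.98 − 2.7·I_D.
Substituting gives 11.3·I_D² − 49.4·I_D + 51.8 = 0, with roots I_D = 1.75 or 2.62 mA.
The root I_D = 2.62 mA gives V_GS = -0.101 V ≤ V_t, so take I_D = 1.75 mA.
Then V_GS = 2.26 V and V_DS = V_DD − I_D(R_D+R_S) = 17 − 1.75×7.4 = 4.07 V.
Saturation requires V_DS ≥ V_GS − V_t = 1.06 V; 4.07 ≥ 1.06 ✓.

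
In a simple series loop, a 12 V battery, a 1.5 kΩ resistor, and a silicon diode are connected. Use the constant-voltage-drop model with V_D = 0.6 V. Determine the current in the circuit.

KVL around the loop: 12 = V_D + I·R = 0.6 + I × 1.5 kΩ.
So I = (12 − 0.6) / 1.5 kΩ = 11.4 / 1.5 = 7.6 mA.

I ≈ 7.6 mA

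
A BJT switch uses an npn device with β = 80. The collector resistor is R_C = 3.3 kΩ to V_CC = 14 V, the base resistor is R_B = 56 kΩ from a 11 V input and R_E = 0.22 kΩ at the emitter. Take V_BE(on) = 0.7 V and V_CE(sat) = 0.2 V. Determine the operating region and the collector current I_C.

Assume active: I_B = (11 − 0.7)/(56 + 81×0.22) = 0.14 mA, I_C = β·I_B = 11.2 mA.
Then V_CE = 14 − 11.2×3.3 − 11.3×0.22 = -25.3 V < 0.2 V — the active assumption fails.
Re-solve with V_CE = 0.2 V. KCL at the emitter: V_E/R_E = (V_BB−0.7−V_E)/R_B + (V_CC−0.2−V_E)/R_C, giving V_E = 0.897 V.
I_C = (V_CC − 0.2 − V_E)/R_C = (13.8 − 0.897)/3.3 = 3.91 mA.
Check: I_B = (10.3 − 0.897)/56 = 0.168 mA, and β·I_B = 13.4 mA > I_C, confirming saturation.

saturation; I_C ≈ 3.9 mA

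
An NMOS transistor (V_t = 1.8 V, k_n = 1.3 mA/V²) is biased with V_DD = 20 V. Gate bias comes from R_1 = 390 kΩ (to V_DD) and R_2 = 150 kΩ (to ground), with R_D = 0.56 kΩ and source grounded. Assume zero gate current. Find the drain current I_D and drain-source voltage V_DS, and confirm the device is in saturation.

V_G = V_DD·R_2/(R_1+R_2) = 20×150/540 = 5.56 V. With the source grounded, V_GS = V_G = 5.56 V.
Assume saturation: I_D = (k_n/2)(V_GS − V_t)² = (1.3/2)×(5.56 − 1.8)² = 0.65×3.76² = 9.17 mA.
V_DS = V_DD − I_D·R_D = 20 − 9.17×0.56 = 14.9 V.
Saturation requires V_DS ≥ V_GS − V_t = 3.76 V; 14.9 ≥ 3.76 ✓.

I_D ≈ 9.2 mA, V_DS ≈ 15 V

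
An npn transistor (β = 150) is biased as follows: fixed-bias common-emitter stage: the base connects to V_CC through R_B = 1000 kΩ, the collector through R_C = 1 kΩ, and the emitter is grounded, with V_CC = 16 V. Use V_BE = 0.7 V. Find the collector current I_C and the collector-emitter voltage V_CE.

Base loop: V_CC = I_B·R_B + V_BE, so I_B = (16 − 0.7)/1000 kΩ = 0.0153 mA.
In the active region I_C = β·I_B = 150 × 0.0153 = 2.3 mA.
Collector loop: V_CE = V_CC − I_C·R_C = 16 − 2.3×1 = 13.7 V.
Since V_CE = 13.7 V > V_CE(sat) ≈ 0.2 V, the transistor is in the active region as assumed.

I_C ≈ 2.3 mA, V_CE ≈ 14 V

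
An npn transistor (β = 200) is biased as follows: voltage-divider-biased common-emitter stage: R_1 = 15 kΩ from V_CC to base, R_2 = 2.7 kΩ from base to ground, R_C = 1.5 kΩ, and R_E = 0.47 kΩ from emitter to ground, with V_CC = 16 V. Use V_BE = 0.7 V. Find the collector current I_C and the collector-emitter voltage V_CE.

Thevenize the base divider: V_Th = V_CC·R_2/(R_1+R_2) = 16×2.7/17.7 = 2.44 V, R_Th = R_1‖R_2 = 2.29 kΩ.
Base-emitter loop: V_Th = I_B·R_Th + V_BE + (β+1)I_B·R_E, so I_B = (2.44 − 0.7) / (2.29 + 201×0.47) = 0.018 mA.
I_C = β·I_B = 200×0.018 = 3.6 mA, and I_E = (β+1)I_B = 3.62 mA.
V_CE = V_CC − I_C·R_C − I_E·R_E = 16 − 3.6×1.5 − 3.62×0.47 = 8.9 V.
V_CE = 8.9 V > 0.2 V confirms active-region operation.

I_C ≈ 3.6 mA, V_CE ≈ 8.9 V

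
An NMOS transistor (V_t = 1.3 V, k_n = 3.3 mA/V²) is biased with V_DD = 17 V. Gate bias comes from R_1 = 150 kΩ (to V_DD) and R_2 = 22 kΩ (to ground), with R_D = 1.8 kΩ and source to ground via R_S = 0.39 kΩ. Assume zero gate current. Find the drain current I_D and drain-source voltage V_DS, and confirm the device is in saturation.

V_G = V_DD·R_2/(R_1+R_2) = 17×22/172 = 2.17 V.
Assume saturation: I_D = (k_n/2)(V_GS − V_t)² with V_GS = V_G − I_D·R_S = 2.17 − 0.39·I_D.
Substituting gives 0.251·I_D² − 2.13·I_D + 1.26 = 0, with roots I_D = 0.642 or 7.83 mA.
The root I_D = 7.83 mA gives V_GS = -0.878 V ≤ V_t, so take I_D = 0.642 mA.
Then V_GS = 1.92 V and V_DS = V_DD − I_D(R_D+R_S) = 17 − 0.642×2.19 = 15.6 V.
Saturation requires V_DS ≥ V_GS − V_t = 0.624 V; 15.6 ≥ 0.624 ✓.

I_D ≈ 0.64 mA, V_DS ≈ 16 V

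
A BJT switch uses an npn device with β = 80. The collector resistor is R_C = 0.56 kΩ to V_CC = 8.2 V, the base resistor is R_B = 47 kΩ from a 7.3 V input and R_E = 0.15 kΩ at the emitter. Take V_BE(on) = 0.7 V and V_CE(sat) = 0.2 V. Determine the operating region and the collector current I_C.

active; I_C ≈ 8.9 mA

Assume active. Base-emitter loop: I_B = (V_BB − V_BE)/(R_B + (β+1)R_E) = (7.3 − 0.7)/(47 + 81×0.15) = 0.112 mA.
I_C = β·I_B = 80×0.112 = 8.93 mA.
V_CE = V_CC − I_C·R_C − I_E·R_E = 8.2 − 8.93×0.56 − 9.04×0.15 = 1.85 V > V_CE(sat), so the active-region assumption holds.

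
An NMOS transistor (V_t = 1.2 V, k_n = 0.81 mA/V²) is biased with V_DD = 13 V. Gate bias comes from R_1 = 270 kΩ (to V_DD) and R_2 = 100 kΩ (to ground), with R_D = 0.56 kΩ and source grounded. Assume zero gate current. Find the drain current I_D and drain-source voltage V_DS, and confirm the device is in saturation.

I_D ≈ 2.2 mA, V_DS ≈ 12 V

V_G = V_DD·R_2/(R_1+R_2) = 13×100/370 = 3.51 V. With the source grounded, V_GS = V_G = 3.51 V.
Assume saturation: I_D = (k_n/2)(V_GS − V_t)² = (0.81/2)×(3.51 − 1.2)² = 0.405×2.31² = 2.17 mA.
V_DS = V_DD − I_D·R_D = 13 − 2.17×0.56 = 11.8 V.
Saturation requires V_DS ≥ V_GS − V_t = 2.31 V; 11.8 ≥ 2.31 ✓.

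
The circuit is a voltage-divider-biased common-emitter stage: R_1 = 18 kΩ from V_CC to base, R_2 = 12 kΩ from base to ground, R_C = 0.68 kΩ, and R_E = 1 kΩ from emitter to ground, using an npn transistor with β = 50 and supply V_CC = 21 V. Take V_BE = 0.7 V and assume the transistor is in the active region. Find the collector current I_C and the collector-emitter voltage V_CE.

I_C ≈ 6.6 mA, V_CE ≈ 9.8 V

Thevenize the base divider: V_Th = V_CC·R_2/(R_1+R_2) = 21×12/30 = 8.4 V, R_Th = R_1‖R_2 = 7.2 kΩ.
Base-emitter loop: V_Th = I_B·R_Th + V_BE + (β+1)I_B·R_E, so I_B = (8.4 − 0.7) / (7.2 + 51×1) = 0.132 mA.
I_C = β·I_B = 50×0.132 = 6.62 mA, and I_E = (β+1)I_B = 6.75 mA.
V_CE = V_CC − I_C·R_C − I_E·R_E = 21 − 6.62×0.68 − 6.75×1 = 9.75 V.
V_CE = 9.75 V > 0.2 V confirms active-region operation.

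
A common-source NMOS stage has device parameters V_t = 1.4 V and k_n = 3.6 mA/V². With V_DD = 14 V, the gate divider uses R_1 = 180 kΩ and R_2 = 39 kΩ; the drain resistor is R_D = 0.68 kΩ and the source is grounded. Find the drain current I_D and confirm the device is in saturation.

V_G = V_DD·R_2/(R_1+R_2) = 14×39/219 = 2.49 V. With the source grounded, V_GS = V_G = 2.49 V.
Assume saturation: I_D = (k_n/2)(V_GS − V_t)² = (3.6/2)×(2.49 − 1.4)² = 1.8×1.09² = 2.15 mA.
V_DS = V_DD − I_D·R_D = 14 − 2.15×0.68 = 12.5 V.
Saturation requires V_DS ≥ V_GS − V_t = 1.09 V; 12.5 ≥ 1.09 ✓.

I_D ≈ 2.2 mA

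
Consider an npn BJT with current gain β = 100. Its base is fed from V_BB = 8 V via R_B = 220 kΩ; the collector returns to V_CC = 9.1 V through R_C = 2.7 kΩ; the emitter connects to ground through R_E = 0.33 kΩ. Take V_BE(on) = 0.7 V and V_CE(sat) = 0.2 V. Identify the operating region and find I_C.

active; I_C ≈ 2.9 mA

Assume active. Base-emitter loop: I_B = (V_BB − V_BE)/(R_B + (β+1)R_E) = (8 − 0.7)/(220 + 101×0.33) = 0.0288 mA.
I_C = β·I_B = 100×0.0288 = 2.88 mA.
V_CE = V_CC − I_C·R_C − I_E·R_E = 9.1 − 2.88×2.7 − 2.91×0.33 = 0.359 V > V_CE(sat), so the active-region assumption holds.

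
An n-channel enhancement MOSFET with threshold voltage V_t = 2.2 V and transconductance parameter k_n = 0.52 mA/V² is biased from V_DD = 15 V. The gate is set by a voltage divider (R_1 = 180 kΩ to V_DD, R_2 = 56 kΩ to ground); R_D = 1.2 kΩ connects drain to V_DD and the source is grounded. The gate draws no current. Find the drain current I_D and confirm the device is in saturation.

I_D ≈ 0.48 mA

V_G = V_DD·R_2/(R_1+R_2) = 15×56/236 = 3.56 V. With the source grounded, V_GS = V_G = 3.56 V.
Assume saturation: I_D = (k_n/2)(V_GS − V_t)² = (0.52/2)×(3.56 − 2.2)² = 0.26×1.36² = 0.48 mA.
V_DS = V_DD − I_D·R_D = 15 − 0.48×1.2 = 14.4 V.
Saturation requires V_DS ≥ V_GS − V_t = 1.36 V; 14.4 ≥ 1.36 ✓.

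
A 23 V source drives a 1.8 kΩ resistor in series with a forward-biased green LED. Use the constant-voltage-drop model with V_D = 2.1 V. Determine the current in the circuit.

I ≈ 12 mA

KVL around the loop: 23 = V_D + I·R = 2.1 + I × 1.8 kΩ.
So I = (23 − 2.1) / 1.8 kΩ = 20.9 / 1.8 = 11.6 mA.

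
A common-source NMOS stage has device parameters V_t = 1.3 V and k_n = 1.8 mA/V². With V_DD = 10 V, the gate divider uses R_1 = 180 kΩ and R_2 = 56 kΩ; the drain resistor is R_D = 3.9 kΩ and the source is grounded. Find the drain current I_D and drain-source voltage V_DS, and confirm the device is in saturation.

I_D ≈ 1 mA, V_DS ≈ 6 V

V_G = V_DD·R_2/(R_1+R_2) = 10×56/236 = 2.37 V. With the source grounded, V_GS = V_G = 2.37 V.
Assume saturation: I_D = (k_n/2)(V_GS − V_t)² = (1.8/2)×(2.37 − 1.3)² = 0.9×1.07² = 1.04 mA.
V_DS = V_DD − I_D·R_D = 10 − 1.04×3.9 = 5.96 V.
Saturation requires V_DS ≥ V_GS − V_t = 1.07 V; 5.96 ≥ 1.07 ✓.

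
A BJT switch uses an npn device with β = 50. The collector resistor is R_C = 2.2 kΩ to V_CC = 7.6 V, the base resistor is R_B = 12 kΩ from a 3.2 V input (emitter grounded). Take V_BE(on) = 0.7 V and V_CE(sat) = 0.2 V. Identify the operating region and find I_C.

Assume active: I_B = (3.2 − 0.7)/12 = 0.208 mA, giving I_C = β·I_B = 10.4 mA.
But then V_CE = 7.6 − 10.4×2.2 = -15.3 V < V_CE(sat) = 0.2 V — impossible in the active region.
So the transistor is saturated. With V_CE = 0.2 V, I_C = (V_CC − 0.2)/R_C = 7.4/2.2 = 3.36 mA.
Check: β·I_B = 10.4 mA > I_C = 3.36 mA, confirming saturation.

saturation; I_C ≈ 3.4 mA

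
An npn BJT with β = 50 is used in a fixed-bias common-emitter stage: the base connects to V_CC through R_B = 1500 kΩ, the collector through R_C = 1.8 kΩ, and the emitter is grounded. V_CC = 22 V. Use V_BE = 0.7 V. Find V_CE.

V_CE ≈ 21 V

Base loop: V_CC = I_B·R_B + V_BE, so I_B = (22 − 0.7)/1500 kΩ = 0.0142 mA.
In the active region I_C = β·I_B = 50 × 0.0142 = 0.71 mA.
Collector loop: V_CE = V_CC − I_C·R_C = 22 − 0.71×1.8 = 20.7 V.
Since V_CE = 20.7 V > V_CE(sat) ≈ 0.2 V, the transistor is in the active region as assumed.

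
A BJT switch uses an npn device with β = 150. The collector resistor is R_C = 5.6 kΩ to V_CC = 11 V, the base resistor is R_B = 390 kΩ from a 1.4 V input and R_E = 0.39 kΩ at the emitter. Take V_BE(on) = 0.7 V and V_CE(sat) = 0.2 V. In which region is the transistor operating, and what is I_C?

active; I_C ≈ 0.23 mA

Assume active. Base-emitter loop: I_B = (V_BB − V_BE)/(R_B + (β+1)R_E) = (1.4 − 0.7)/(390 + 151×0.39) = 0.00156 mA.
I_C = β·I_B = 150×0.00156 = 0.234 mA.
V_CE = V_CC − I_C·R_C − I_E·R_E = 11 − 0.234×5.6 − 0.235×0.39 = 9.6 V > V_CE(sat), so the active-region assumption holds.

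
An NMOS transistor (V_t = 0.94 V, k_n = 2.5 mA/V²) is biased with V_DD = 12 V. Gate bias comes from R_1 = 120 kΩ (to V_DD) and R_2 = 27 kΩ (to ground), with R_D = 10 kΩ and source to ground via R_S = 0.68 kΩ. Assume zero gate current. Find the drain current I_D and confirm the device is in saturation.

V_G = V_DD·R_2/(R_1+R_2) = 12×27/147 = 2.2 V.
Assume saturation: I_D = (k_n/2)(V_GS − V_t)² with V_GS = V_G − I_D·R_S = 2.2 − 0.68·I_D.
Substituting gives 0.578·I_D² − 3.15·I_D + 2 = 0, with roots I_D = 0.733 or 4.72 mA.
The root I_D = 4.72 mA gives V_GS = -1 V ≤ V_t, so take I_D = 0.733 mA.
Then V_GS = 1.71 V and V_DS = V_DD − I_D(R_D+R_S) = 12 − 0.733×10.7 = 4.17 V.
Saturation requires V_DS ≥ V_GS − V_t = 0.766 V; 4.17 ≥ 0.766 ✓.

I_D ≈ 0.73 mA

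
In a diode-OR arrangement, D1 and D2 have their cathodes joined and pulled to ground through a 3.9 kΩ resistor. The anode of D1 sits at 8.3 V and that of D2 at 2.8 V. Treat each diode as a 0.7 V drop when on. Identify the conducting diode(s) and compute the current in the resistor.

Assume both conduct. Then node N would need to be at both 8.3−0.7 = 7.6 V and 2.8−0.7 = 2.1 V, which is impossible.
Assume only D1 conducts: V_N = 8.3 − 0.7 = 7.6 V, so I_R = 7.6/3.9 = 1.95 mA.
Check D2: its anode-to-cathode voltage is 2.8 − 7.6 = -4.8 V < 0.7 V, so it is off. The assumption is consistent.

Only D1 conducts; I_R ≈ 1.9 mA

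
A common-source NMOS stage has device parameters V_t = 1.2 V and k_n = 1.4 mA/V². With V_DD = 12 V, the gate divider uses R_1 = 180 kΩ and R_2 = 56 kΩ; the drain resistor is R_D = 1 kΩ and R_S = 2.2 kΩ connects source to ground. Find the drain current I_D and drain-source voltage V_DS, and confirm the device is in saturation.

V_G = V_DD·R_2/(R_1+R_2) = 12×56/236 = 2.85 V.
Assume saturation: I_D = (k_n/2)(V_GS − V_t)² with V_GS = V_G − I_D·R_S = 2.85 − 2.2·I_D.
Substituting gives 3.39·I_D² − 6.07·I_D + 1.9 = 0, with roots I_D = 0.404 or 1.39 mA.
The root I_D = 1.39 mA gives V_GS = -0.209 V ≤ V_t, so take I_D = 0.404 mA.
Then V_GS = 1.96 V and V_DS = V_DD − I_D(R_D+R_S) = 12 − 0.404×3.2 = 10.7 V.
Saturation requires V_DS ≥ V_GS − V_t = 0.759 V; 10.7 ≥ 0.759 ✓.

I_D ≈ 0.4 mA, V_DS ≈ 11 V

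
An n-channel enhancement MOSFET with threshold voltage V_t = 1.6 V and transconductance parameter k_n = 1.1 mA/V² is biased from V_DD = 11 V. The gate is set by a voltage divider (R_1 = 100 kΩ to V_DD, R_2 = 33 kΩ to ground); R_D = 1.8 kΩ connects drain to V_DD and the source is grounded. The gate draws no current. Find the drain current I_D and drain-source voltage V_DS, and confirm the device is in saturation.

V_G = V_DD·R_2/(R_1+R_2) = 11×33/133 = 2.73 V. With the source grounded, V_GS = V_G = 2.73 V.
Assume saturation: I_D = (k_n/2)(V_GS − V_t)² = (1.1/2)×(2.73 − 1.6)² = 0.55×1.13² = 0.701 mA.
V_DS = V_DD − I_D·R_D = 11 − 0.701×1.8 = 9.74 V.
Saturation requires V_DS ≥ V_GS − V_t = 1.13 V; 9.74 ≥ 1.13 ✓.

I_D ≈ 0.7 mA, V_DS ≈ 9.7 V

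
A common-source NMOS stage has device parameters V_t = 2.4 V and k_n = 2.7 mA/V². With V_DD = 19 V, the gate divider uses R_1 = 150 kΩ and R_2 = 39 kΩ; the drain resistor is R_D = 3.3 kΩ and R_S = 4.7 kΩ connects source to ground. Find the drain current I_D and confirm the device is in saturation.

I_D ≈ 0.23 mA

V_G = V_DD·R_2/(R_1+R_2) = 19×39/189 = 3.92 V.
Assume saturation: I_D = (k_n/2)(V_GS − V_t)² with V_GS = V_G − I_D·R_S = 3.92 − 4.7·I_D.
Substituting gives 29.8·I_D² − 20.3·I_D + 3.12 = 0, with roots I_D = 0.235 or 0.446 mA.
The root I_D = 0.446 mA gives V_GS = 1.83 V ≤ V_t, so take I_D = 0.235 mA.
Then V_GS = 2.82 V and V_DS = V_DD − I_D(R_D+R_S) = 19 − 0.235×8 = 17.1 V.
Saturation requires V_DS ≥ V_GS − V_t = 0.417 V; 17.1 ≥ 0.417 ✓.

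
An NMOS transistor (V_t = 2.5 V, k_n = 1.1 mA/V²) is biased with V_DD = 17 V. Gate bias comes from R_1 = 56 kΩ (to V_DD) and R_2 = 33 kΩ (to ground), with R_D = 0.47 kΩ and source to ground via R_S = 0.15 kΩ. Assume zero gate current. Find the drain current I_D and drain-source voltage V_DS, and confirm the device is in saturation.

V_G = V_DD·R_2/(R_1+R_2) = 17×33/89 = 6.3 V.
Assume saturation: I_D = (k_n/2)(V_GS − V_t)² with V_GS = V_G − I_D·R_S = 6.3 − 0.15·I_D.
Substituting gives 0.0124·I_D² − 1.63·I_D + 7.96 = 0, with roots I_D = 5.08 or 126 mA.
The root I_D = 126 mA gives V_GS = -12.7 V ≤ V_t, so take I_D = 5.08 mA.
Then V_GS = 5.54 V and V_DS = V_DD − I_D(R_D+R_S) = 17 − 5.08×0.62 = 13.8 V.
Saturation requires V_DS ≥ V_GS − V_t = 3.04 V; 13.8 ≥ 3.04 ✓.

I_D ≈ 5.1 mA, V_DS ≈ 14 V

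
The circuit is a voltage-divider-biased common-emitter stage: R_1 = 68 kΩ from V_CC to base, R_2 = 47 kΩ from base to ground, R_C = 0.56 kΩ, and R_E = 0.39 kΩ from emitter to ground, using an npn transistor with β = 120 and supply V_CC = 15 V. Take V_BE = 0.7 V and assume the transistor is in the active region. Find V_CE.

Thevenize the base divider: V_Th = V_CC·R_2/(R_1+R_2) = 15×47/115 = 6.13 V, R_Th = R_1‖R_2 = 27.8 kΩ.
Base-emitter loop: V_Th = I_B·R_Th + V_BE + (β+1)I_B·R_E, so I_B = (6.13 − 0.7) / (27.8 + 121×0.39) = 0.0724 mA.
I_C = β·I_B = 120×0.0724 = 8.69 mA, and I_E = (β+1)I_B = 8.76 mA.
V_CE = V_CC − I_C·R_C − I_E·R_E = 15 − 8.69×0.56 − 8.76×0.39 = 6.72 V.
V_CE = 6.72 V > 0.2 V confirms active-region operation.

V_CE ≈ 6.7 V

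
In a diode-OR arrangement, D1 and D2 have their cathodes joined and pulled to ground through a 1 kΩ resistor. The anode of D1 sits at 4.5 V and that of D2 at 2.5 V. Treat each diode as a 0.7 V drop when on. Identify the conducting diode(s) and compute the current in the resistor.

Assume both conduct. Then node N would need to be at both 4.5−0.7 = 3.8 V and 2.5−0.7 = 1.8 V, which is impossible.
Assume only D1 conducts: V_N = 4.5 − 0.7 = 3.8 V, so I_R = 3.8/1 = 3.8 mA.
Check D2: its anode-to-cathode voltage is 2.5 − 3.8 = -1.3 V < 0.7 V, so it is off. The assumption is consistent.

Only D1 conducts; I_R ≈ 3.8 mA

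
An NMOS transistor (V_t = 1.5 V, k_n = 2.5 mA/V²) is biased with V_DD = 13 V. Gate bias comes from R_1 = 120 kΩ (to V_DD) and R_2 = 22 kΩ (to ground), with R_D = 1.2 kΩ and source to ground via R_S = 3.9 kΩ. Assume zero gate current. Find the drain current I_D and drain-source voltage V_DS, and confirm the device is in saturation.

V_G = V_DD·R_2/(R_1+R_2) = 13×22/142 = 2.01 V.
Assume saturation: I_D = (k_n/2)(V_GS − V_t)² with V_GS = V_G − I_D·R_S = 2.01 − 3.9·I_D.
Substituting gives 19·I_D² − 6.01·I_D + 0.33 = 0, with roots I_D = 0.0708 or 0.245 mA.
The root I_D = 0.245 mA gives V_GS = 1.06 V ≤ V_t, so take I_D = 0.0708 mA.
Then V_GS = 1.74 V and V_DS = V_DD − I_D(R_D+R_S) = 13 − 0.0708×5.1 = 12.6 V.
Saturation requires V_DS ≥ V_GS − V_t = 0.238 V; 12.6 ≥ 0.238 ✓.

I_D ≈ 0.071 mA, V_DS ≈ 13 V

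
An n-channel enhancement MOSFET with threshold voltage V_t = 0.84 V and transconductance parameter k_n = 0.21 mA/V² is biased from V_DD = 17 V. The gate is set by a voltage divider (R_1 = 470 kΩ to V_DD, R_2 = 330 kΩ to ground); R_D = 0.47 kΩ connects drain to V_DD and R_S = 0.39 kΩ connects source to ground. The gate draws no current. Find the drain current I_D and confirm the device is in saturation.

V_G = V_DD·R_2/(R_1+R_2) = 17×330/800 = 7.01 V.
Assume saturation: I_D = (k_n/2)(V_GS − V_t)² with V_GS = V_G − I_D·R_S = 7.01 − 0.39·I_D.
Substituting gives 0.016·I_D² − 1.51·I_D + 4 = 0, with roots I_D = 2.74 or 91.5 mA.
The root I_D = 91.5 mA gives V_GS = -28.7 V ≤ V_t, so take I_D = 2.74 mA.
Then V_GS = 5.95 V and V_DS = V_DD − I_D(R_D+R_S) = 17 − 2.74×0.86 = 14.6 V.
Saturation requires V_DS ≥ V_GS − V_t = 5.11 V; 14.6 ≥ 5.11 ✓.

I_D ≈ 2.7 mA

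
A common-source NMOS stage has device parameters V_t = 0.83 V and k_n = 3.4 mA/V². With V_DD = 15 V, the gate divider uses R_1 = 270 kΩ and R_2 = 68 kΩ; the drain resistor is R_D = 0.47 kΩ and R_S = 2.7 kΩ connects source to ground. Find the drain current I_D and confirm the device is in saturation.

I_D ≈ 0.59 mA

V_G = V_DD·R_2/(R_1+R_2) = 15×68/338 = 3.02 V.
Assume saturation: I_D = (k_n/2)(V_GS − V_t)² with V_GS = V_G − I_D·R_S = 3.02 − 2.7·I_D.
Substituting gives 12.4·I_D² − 21.1·I_D + 8.14 = 0, with roots I_D = 0.592 or 1.11 mA.
The root I_D = 1.11 mA gives V_GS = 0.0221 V ≤ V_t, so take I_D = 0.592 mA.
Then V_GS = 1.42 V and V_DS = V_DD − I_D(R_D+R_S) = 15 − 0.592×3.17 = 13.1 V.
Saturation requires V_DS ≥ V_GS − V_t = 0.59 V; 13.1 ≥ 0.59 ✓.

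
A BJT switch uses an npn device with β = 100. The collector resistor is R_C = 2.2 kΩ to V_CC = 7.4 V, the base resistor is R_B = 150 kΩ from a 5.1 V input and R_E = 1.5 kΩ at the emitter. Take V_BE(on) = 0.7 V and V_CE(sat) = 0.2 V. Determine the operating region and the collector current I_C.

active; I_C ≈ 1.5 mA

Assume active. Base-emitter loop: I_B = (V_BB − V_BE)/(R_B + (β+1)R_E) = (5.1 − 0.7)/(150 + 101×1.5) = 0.0146 mA.
I_C = β·I_B = 100×0.0146 = 1.46 mA.
V_CE = V_CC − I_C·R_C − I_E·R_E = 7.4 − 1.46×2.2 − 1.47×1.5 = 1.98 V > V_CE(sat), so the active-region assumption holds.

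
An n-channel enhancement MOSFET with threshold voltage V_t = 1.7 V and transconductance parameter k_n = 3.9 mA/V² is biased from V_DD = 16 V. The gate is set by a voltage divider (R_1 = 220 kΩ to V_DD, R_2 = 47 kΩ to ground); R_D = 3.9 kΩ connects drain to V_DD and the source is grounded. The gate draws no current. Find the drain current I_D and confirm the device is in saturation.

V_G = V_DD·R_2/(R_1+R_2) = 16×47/267 = 2.82 V. With the source grounded, V_GS = V_G = 2.82 V.
Assume saturation: I_D = (k_n/2)(V_GS − V_t)² = (3.9/2)×(2.82 − 1.7)² = 1.95×1.12² = 2.43 mA.
V_DS = V_DD − I_D·R_D = 16 − 2.43×3.9 = 6.52 V.
Saturation requires V_DS ≥ V_GS − V_t = 1.12 V; 6.52 ≥ 1.12 ✓.

I_D ≈ 2.4 mA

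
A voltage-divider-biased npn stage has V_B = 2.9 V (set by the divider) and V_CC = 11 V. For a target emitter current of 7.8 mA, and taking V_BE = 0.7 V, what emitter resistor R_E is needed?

R_E ≈ 0.28 kΩ

V_E = V_B − V_BE = 2.9 − 0.7 = 2.2 V.
R_E = V_E / I_E = 2.2 / 7.8 = 0.282 kΩ.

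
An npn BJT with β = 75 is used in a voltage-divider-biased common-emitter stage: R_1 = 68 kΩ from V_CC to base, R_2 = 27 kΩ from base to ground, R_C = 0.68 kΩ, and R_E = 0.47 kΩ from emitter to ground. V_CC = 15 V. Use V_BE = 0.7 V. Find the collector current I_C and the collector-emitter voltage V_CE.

I_C ≈ 4.9 mA, V_CE ≈ 9.4 V

Thevenize the base divider: V_Th = V_CC·R_2/(R_1+R_2) = 15×27/95 = 4.26 V, R_Th = R_1‖R_2 = 19.3 kΩ.
Base-emitter loop: V_Th = I_B·R_Th + V_BE + (β+1)I_B·R_E, so I_B = (4.26 − 0.7) / (19.3 + 76×0.47) = 0.0647 mA.
I_C = β·I_B = 75×0.0647 = 4.85 mA, and I_E = (β+1)I_B = 4.92 mA.
V_CE = V_CC − I_C·R_C − I_E·R_E = 15 − 4.85×0.68 − 4.92×0.47 = 9.39 V.
V_CE = 9.39 V > 0.2 V confirms active-region operation.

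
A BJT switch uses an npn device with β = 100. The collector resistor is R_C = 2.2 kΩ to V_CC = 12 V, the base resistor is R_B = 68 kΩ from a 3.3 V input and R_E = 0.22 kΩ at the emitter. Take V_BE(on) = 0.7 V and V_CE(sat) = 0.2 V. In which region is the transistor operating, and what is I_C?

active; I_C ≈ 2.9 mA

Assume active. Base-emitter loop: I_B = (V_BB − V_BE)/(R_B + (β+1)R_E) = (3.3 − 0.7)/(68 + 101×0.22) = 0.0288 mA.
I_C = β·I_B = 100×0.0288 = 2.88 mA.
V_CE = V_CC − I_C·R_C − I_E·R_E = 12 − 2.88×2.2 − 2.91×0.22 = 5.02 V > V_CE(sat), so the active-region assumption holds.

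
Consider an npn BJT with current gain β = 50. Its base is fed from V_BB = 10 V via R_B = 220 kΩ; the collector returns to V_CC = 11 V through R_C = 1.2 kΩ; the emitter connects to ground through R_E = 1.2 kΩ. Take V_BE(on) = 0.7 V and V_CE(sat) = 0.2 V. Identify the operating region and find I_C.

Assume active. Base-emitter loop: I_B = (V_BB − V_BE)/(R_B + (β+1)R_E) = (10 − 0.7)/(220 + 51×1.2) = 0.0331 mA.
I_C = β·I_B = 50×0.0331 = 1.65 mA.
V_CE = V_CC − I_C·R_C − I_E·R_E = 11 − 1.65×1.2 − 1.69×1.2 = 6.99 V > V_CE(sat), so the active-region assumption holds.

active; I_C ≈ 1.7 mA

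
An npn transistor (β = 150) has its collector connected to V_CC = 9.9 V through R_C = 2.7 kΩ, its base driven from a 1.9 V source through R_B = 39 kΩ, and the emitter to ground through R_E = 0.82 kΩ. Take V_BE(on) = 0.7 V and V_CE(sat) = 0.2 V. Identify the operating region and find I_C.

active; I_C ≈ 1.1 mA

Assume active. Base-emitter loop: I_B = (V_BB − V_BE)/(R_B + (β+1)R_E) = (1.9 − 0.7)/(39 + 151×0.82) = 0.00737 mA.
I_C = β·I_B = 150×0.00737 = 1.11 mA.
V_CE = V_CC − I_C·R_C − I_E·R_E = 9.9 − 1.11×2.7 − 1.11×0.82 = 6 V > V_CE(sat), so the active-region assumption holds.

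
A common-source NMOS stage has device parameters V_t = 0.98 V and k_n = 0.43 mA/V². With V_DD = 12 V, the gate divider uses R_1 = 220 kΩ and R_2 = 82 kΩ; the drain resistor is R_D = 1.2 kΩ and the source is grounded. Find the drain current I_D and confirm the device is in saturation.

V_G = V_DD·R_2/(R_1+R_2) = 12×82/302 = 3.26 V. With the source grounded, V_GS = V_G = 3.26 V.
Assume saturation: I_D = (k_n/2)(V_GS − V_t)² = (0.43/2)×(3.26 − 0.98)² = 0.215×2.28² = 1.12 mA.
V_DS = V_DD − I_D·R_D = 12 − 1.12×1.2 = 10.7 V.
Saturation requires V_DS ≥ V_GS − V_t = 2.28 V; 10.7 ≥ 2.28 ✓.

I_D ≈ 1.1 mA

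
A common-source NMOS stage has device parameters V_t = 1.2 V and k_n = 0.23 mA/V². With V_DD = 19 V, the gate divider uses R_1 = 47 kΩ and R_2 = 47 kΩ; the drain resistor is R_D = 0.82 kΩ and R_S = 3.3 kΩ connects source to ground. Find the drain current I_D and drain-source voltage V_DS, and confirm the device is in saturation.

V_G = V_DD·R_2/(R_1+R_2) = 19×47/94 = 9.5 V.
Assume saturation: I_D = (k_n/2)(V_GS − V_t)² with V_GS = V_G − I_D·R_S = 9.5 − 3.3·I_D.
Substituting gives 1.25·I_D² − 7.3·I_D + 7.92 = 0, with roots I_D = 1.44 or 4.39 mA.
The root I_D = 4.39 mA gives V_GS = -4.98 V ≤ V_t, so take I_D = 1.44 mA.
Then V_GS = 4.74 V and V_DS = V_DD − I_D(R_D+R_S) = 19 − 1.44×4.12 = 13.1 V.
Saturation requires V_DS ≥ V_GS − V_t = 3.54 V; 13.1 ≥ 3.54 ✓.

I_D ≈ 1.4 mA, V_DS ≈ 13 V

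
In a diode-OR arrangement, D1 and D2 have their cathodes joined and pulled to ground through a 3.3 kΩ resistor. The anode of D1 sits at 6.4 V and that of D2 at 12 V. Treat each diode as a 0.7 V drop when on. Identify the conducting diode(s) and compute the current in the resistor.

Only D2 conducts; I_R ≈ 3.4 mA

Assume both conduct. Then node N would need to be at both 6.4−0.7 = 5.7 V and 12−0.7 = 11.3 V, which is impossible.
Assume only D2 conducts: V_N = 12 − 0.7 = 11.3 V, so I_R = 11.3/3.3 = 3.42 mA.
Check D1: its anode-to-cathode voltage is 6.4 − 11.3 = -4.9 V < 0.7 V, so it is off. The assumption is consistent.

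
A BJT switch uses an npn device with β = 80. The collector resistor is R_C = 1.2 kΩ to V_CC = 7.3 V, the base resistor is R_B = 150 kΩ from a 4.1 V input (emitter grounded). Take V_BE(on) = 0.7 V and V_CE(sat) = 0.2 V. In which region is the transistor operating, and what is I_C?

active; I_C ≈ 1.8 mA

Assume active. Base-emitter loop: I_B = (V_BB − V_BE)/R_B = (4.1 − 0.7)/150 = 0.0227 mA.
I_C = β·I_B = 80×0.0227 = 1.81 mA.
V_CE = V_CC − I_C·R_C = 7.3 − 1.81×1.2 = 5.12 V > V_CE(sat), so the active-region assumption holds.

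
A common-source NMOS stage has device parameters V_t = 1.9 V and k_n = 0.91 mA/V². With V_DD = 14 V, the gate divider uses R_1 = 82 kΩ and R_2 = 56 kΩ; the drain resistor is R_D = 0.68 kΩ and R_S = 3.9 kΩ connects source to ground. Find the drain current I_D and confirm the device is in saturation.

V_G = V_DD·R_2/(R_1+R_2) = 14×56/138 = 5.68 V.
Assume saturation: I_D = (k_n/2)(V_GS − V_t)² with V_GS = V_G − I_D·R_S = 5.68 − 3.9·I_D.
Substituting gives 6.92·I_D² − 14.4·I_D + 6.51 = 0, with roots I_D = 0.661 or 1.42 mA.
The root I_D = 1.42 mA gives V_GS = 0.132 V ≤ V_t, so take I_D = 0.661 mA.
Then V_GS = 3.1 V and V_DS = V_DD − I_D(R_D+R_S) = 14 − 0.661×4.58 = 11 V.
Saturation requires V_DS ≥ V_GS − V_t = 1.2 V; 11 ≥ 1.2 ✓.

I_D ≈ 0.66 mA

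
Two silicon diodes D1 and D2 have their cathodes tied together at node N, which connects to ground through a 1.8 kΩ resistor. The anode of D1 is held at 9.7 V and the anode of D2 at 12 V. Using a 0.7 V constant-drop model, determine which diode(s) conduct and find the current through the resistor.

Only D2 conducts; I_R ≈ 6.3 mA

Assume both conduct. Then node N would need to be at both 9.7−0.7 = 9 V and 12−0.7 = 11.3 V, which is impossible.
Assume only D2 conducts: V_N = 12 − 0.7 = 11.3 V, so I_R = 11.3/1.8 = 6.28 mA.
Check D1: its anode-to-cathode voltage is 9.7 − 11.3 = -1.6 V < 0.7 V, so it is off. The assumption is consistent.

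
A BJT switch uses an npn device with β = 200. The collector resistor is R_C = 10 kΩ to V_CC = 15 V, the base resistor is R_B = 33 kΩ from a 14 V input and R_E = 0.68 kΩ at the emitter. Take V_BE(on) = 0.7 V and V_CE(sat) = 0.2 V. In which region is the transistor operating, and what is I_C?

saturation; I_C ≈ 1.4 mA

Assume active: I_B = (14 − 0.7)/(33 + 201×0.68) = 0.0784 mA, I_C = β·I_B = 15.7 mA.
Then V_CE = 15 − 15.7×10 − 15.8×0.68 = -152 V < 0.2 V — the active assumption fails.
Re-solve with V_CE = 0.2 V. KCL at the emitter: V_E/R_E = (V_BB−0.7−V_E)/R_B + (V_CC−0.2−V_E)/R_C, giving V_E = 1.18 V.
I_C = (V_CC − 0.2 − V_E)/R_C = (14.8 − 1.18)/10 = 1.36 mA.
Check: I_B = (13.3 − 1.18)/33 = 0.367 mA, and β·I_B = 73.5 mA > I_C, confirming saturation.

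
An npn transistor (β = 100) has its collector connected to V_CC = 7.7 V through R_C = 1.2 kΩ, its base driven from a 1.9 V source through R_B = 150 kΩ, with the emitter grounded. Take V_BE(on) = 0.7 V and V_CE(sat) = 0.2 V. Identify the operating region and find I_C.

Assume active. Base-emitter loop: I_B = (V_BB − V_BE)/R_B = (1.9 − 0.7)/150 = 0.008 mA.
I_C = β·I_B = 100×0.008 = 0.8 mA.
V_CE = V_CC − I_C·R_C = 7.7 − 0.8×1.2 = 6.74 V > V_CE(sat), so the active-region assumption holds.

active; I_C ≈ 0.8 mA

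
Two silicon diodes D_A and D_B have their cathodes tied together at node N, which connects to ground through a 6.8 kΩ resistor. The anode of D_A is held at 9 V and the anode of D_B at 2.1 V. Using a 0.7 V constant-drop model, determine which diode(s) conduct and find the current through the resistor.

Assume both conduct. Then node N would need to be at both 9−0.7 = 8.3 V and 2.1−0.7 = 1.4 V, which is impossible.
Assume only D_A conducts: V_N = 9 − 0.7 = 8.3 V, so I_R = 8.3/6.8 = 1.22 mA.
Check D_B: its anode-to-cathode voltage is 2.1 − 8.3 = -6.2 V < 0.7 V, so it is off. The assumption is consistent.

Only D_A conducts; I_R ≈ 1.2 mA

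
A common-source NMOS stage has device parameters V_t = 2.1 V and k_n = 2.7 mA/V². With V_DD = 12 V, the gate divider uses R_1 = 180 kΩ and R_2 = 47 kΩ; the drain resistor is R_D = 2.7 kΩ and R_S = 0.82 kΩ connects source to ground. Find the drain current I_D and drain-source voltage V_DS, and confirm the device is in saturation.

V_G = V_DD·R_2/(R_1+R_2) = 12×47/227 = 2.48 V.
Assume saturation: I_D = (k_n/2)(V_GS − V_t)² with V_GS = V_G − I_D·R_S = 2.48 − 0.82·I_D.
Substituting gives 0.908·I_D² − 1.85·I_D + 0.2 = 0, with roots I_D = 0.114 or 1.93 mA.
The root I_D = 1.93 mA gives V_GS = 0.906 V ≤ V_t, so take I_D = 0.114 mA.
Then V_GS = 2.39 V and V_DS = V_DD − I_D(R_D+R_S) = 12 − 0.114×3.52 = 11.6 V.
Saturation requires V_DS ≥ V_GS − V_t = 0.291 V; 11.6 ≥ 0.291 ✓.

I_D ≈ 0.11 mA, V_DS ≈ 12 V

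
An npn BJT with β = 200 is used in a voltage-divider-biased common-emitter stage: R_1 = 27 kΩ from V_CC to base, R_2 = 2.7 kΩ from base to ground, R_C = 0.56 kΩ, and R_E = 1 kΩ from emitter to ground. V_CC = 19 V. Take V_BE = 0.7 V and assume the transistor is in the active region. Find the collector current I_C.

I_C ≈ 1 mA

Thevenize the base divider: V_Th = V_CC·R_2/(R_1+R_2) = 19×2.7/29.7 = 1.73 V, R_Th = R_1‖R_2 = 2.45 kΩ.
Base-emitter loop: V_Th = I_B·R_Th + V_BE + (β+1)I_B·R_E, so I_B = (1.73 − 0.7) / (2.45 + 201×1) = 0.00505 mA.
I_C = β·I_B = 200×0.00505 = 1.01 mA, and I_E = (β+1)I_B = 1.01 mA.
V_CE = V_CC − I_C·R_C − I_E·R_E = 19 − 1.01×0.56 − 1.01×1 = 17.4 V.
V_CE = 17.4 V > 0.2 V confirms active-region operation.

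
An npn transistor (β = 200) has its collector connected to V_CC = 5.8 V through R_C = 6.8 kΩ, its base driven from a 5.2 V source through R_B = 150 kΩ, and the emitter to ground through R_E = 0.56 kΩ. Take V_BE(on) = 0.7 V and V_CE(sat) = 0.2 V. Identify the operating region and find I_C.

saturation; I_C ≈ 0.76 mA

Assume active: I_B = (5.2 − 0.7)/(150 + 201×0.56) = 0.0171 mA, I_C = β·I_B = 3.43 mA.
Then V_CE = 5.8 − 3.43×6.8 − 3.44×0.56 = -19.4 V < 0.2 V — the active assumption fails.
Re-solve with V_CE = 0.2 V. KCL at the emitter: V_E/R_E = (V_BB−0.7−V_E)/R_B + (V_CC−0.2−V_E)/R_C, giving V_E = 0.44 V.
I_C = (V_CC − 0.2 − V_E)/R_C = (5.6 − 0.44)/6.8 = 0.759 mA.
Check: I_B = (4.5 − 0.44)/150 = 0.0271 mA, and β·I_B = 5.41 mA > I_C, confirming saturation.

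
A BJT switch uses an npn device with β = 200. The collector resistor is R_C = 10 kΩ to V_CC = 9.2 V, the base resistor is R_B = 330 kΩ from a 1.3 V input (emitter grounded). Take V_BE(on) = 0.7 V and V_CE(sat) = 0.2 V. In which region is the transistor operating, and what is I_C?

Assume active. Base-emitter loop: I_B = (V_BB − V_BE)/R_B = (1.3 − 0.7)/330 = 0.00182 mA.
I_C = β·I_B = 200×0.00182 = 0.364 mA.
V_CE = V_CC − I_C·R_C = 9.2 − 0.364×10 = 5.56 V > V_CE(sat), so the active-region assumption holds.

active; I_C ≈ 0.36 mA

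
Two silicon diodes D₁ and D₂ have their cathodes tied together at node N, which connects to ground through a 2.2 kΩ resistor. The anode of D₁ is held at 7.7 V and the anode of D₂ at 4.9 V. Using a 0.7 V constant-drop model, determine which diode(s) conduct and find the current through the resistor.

Assume both conduct. Then node N would need to be at both 7.7−0.7 = 7 V and 4.9−0.7 = 4.2 V, which is impossible.
Assume only D₁ conducts: V_N = 7.7 − 0.7 = 7 V, so I_R = 7/2.2 = 3.18 mA.
Check D₂: its anode-to-cathode voltage is 4.9 − 7 = -2.1 V < 0.7 V, so it is off. The assumption is consistent.

Only D₁ conducts; I_R ≈ 3.2 mA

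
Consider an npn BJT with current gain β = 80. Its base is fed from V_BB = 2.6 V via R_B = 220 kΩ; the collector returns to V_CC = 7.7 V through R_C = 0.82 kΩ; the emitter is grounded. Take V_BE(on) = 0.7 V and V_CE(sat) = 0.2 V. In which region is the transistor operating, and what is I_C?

active; I_C ≈ 0.69 mA

Assume active. Base-emitter loop: I_B = (V_BB − V_BE)/R_B = (2.6 − 0.7)/220 = 0.00864 mA.
I_C = β·I_B = 80×0.00864 = 0.691 mA.
V_CE = V_CC − I_C·R_C = 7.7 − 0.691×0.82 = 7.13 V > V_CE(sat), so the active-region assumption holds.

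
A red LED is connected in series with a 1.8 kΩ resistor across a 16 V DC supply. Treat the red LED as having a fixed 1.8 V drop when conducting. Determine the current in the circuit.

KVL around the loop: 16 = V_D + I·R = 1.8 + I × 1.8 kΩ.
So I = (16 − 1.8) / 1.8 kΩ = 14.2 / 1.8 = 7.89 mA.

I ≈ 7.9 mA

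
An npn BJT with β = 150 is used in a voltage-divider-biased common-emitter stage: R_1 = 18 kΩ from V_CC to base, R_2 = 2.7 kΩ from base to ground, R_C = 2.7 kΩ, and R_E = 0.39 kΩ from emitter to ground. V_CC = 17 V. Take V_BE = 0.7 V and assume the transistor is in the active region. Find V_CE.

Thevenize the base divider: V_Th = V_CC·R_2/(R_1+R_2) = 17×2.7/20.7 = 2.22 V, R_Th = R_1‖R_2 = 2.35 kΩ.
Base-emitter loop: V_Th = I_B·R_Th + V_BE + (β+1)I_B·R_E, so I_B = (2.22 − 0.7) / (2.35 + 151×0.39) = 0.0248 mA.
I_C = β·I_B = 150×0.0248 = 3.72 mA, and I_E = (β+1)I_B = 3.74 mA.
V_CE = V_CC − I_C·R_C − I_E·R_E = 17 − 3.72×2.7 − 3.74×0.39 = 5.51 V.
V_CE = 5.51 V > 0.2 V confirms active-region operation.

V_CE ≈ 5.5 V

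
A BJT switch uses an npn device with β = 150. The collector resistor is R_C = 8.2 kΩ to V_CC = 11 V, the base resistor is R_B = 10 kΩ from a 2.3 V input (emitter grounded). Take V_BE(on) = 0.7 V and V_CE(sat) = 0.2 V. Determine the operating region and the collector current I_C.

Assume active: I_B = (2.3 − 0.7)/10 = 0.16 mA, giving I_C = β·I_B = 24 mA.
But then V_CE = 11 − 24×8.2 = -186 V < V_CE(sat) = 0.2 V — impossible in the active region.
So the transistor is saturated. With V_CE = 0.2 V, I_C = (V_CC − 0.2)/R_C = 10.8/8.2 = 1.32 mA.
Check: β·I_B = 24 mA > I_C = 1.32 mA, confirming saturation.

saturation; I_C ≈ 1.3 mA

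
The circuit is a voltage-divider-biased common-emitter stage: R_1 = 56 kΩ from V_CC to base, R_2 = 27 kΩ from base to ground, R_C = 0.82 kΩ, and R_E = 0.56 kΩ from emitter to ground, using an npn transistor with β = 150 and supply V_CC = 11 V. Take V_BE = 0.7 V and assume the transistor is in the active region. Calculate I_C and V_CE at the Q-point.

I_C ≈ 4.2 mA, V_CE ≈ 5.2 V

Thevenize the base divider: V_Th = V_CC·R_2/(R_1+R_2) = 11×27/83 = 3.58 V, R_Th = R_1‖R_2 = 18.2 kΩ.
Base-emitter loop: V_Th = I_B·R_Th + V_BE + (β+1)I_B·R_E, so I_B = (3.58 − 0.7) / (18.2 + 151×0.56) = 0.028 mA.
I_C = β·I_B = 150×0.028 = 4.2 mA, and I_E = (β+1)I_B = 4.23 mA.
V_CE = V_CC − I_C·R_C − I_E·R_E = 11 − 4.2×0.82 − 4.23×0.56 = 5.19 V.
V_CE = 5.19 V > 0.2 V confirms active-region operation.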